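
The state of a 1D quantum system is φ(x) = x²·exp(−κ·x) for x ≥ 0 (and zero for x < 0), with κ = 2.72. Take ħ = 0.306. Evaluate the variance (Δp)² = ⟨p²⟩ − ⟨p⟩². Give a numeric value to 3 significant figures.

0.231

Compute ⟨p⟩ and ⟨p²⟩ separately; (Δp)² = ⟨p²⟩ − ⟨p⟩².
Differentiate x²·exp(−κ·x) with the product rule; every integrand then reduces to terms xʲ·e^(−2κx) on [0, ∞), with ∫₀^∞ xʲ·e^(−2κx) dx = j!/(2κ)^(j+1).
Normalization: ∫|φ|² dx = 0.0050375.
⟨p⟩ = 0.0000 and ⟨p²⟩ = 0.23092.
(Δp)² = 0.23092 − (0.0000)² = 0.23092.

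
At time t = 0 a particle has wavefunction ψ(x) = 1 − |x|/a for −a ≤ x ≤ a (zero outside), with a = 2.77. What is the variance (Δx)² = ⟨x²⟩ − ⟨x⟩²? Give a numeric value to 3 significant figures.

0.767

Compute ⟨x⟩ and ⟨x²⟩ separately, then (Δx)² = ⟨x²⟩ − ⟨x⟩².
ψ is even, so ∫ over [−a, a] = 2∫₀ᵃ with ψ = 1 − x/a there: ∫₀ᵃ (1 − x/a)² dx = a/3, ∫₀ᵃ x²(1 − x/a)² dx = a³/30, ∫₀ᵃ x⁴(1 − x/a)² dx = a⁵/105.
Normalization: ∫|ψ|² dx = 1.8467.
⟨x⟩ = 0.0000 and ⟨x²⟩ = 0.76729.
(Δx)² = 0.76729 − (0.0000)² = 0.76729.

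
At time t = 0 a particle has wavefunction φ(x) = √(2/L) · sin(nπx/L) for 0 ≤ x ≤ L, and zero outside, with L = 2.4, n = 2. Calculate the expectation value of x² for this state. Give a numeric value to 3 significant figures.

⟨x²⟩ = ∫ x²·|φ|² dx (integrals over the domain).
With sin²θ = (1 − cos2θ)/2 on 0 ≤ x ≤ L: ∫sin²(nπx/L) dx = L/2, ∫x·sin²(nπx/L) dx = L²/4, ∫x²·sin²(nπx/L) dx = L³·(1/6 − 1/(4n²π²)); higher powers xᵏ the same way, integrating xᵏ·cos(2nπx/L) by parts.
⟨x²⟩ = 1.8470.

1.85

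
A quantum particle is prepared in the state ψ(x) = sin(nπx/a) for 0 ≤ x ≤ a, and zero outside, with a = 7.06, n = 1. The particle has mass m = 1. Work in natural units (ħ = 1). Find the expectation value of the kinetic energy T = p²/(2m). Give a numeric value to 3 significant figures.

0.0990

T = −(ħ²/2m) d²/dx², so ⟨T⟩ = −(ħ²/2m) ∫ ψ*·ψ'' dx / ∫|ψ|² dx; with m = 1.
d/dx sin(nπx/a) = (nπ/a)·cos(nπx/a) and d²/dx² sin(nπx/a) = −(nπ/a)²·sin(nπx/a); on 0 ≤ x ≤ a, ∫sin²(nπx/a) dx = a/2 and ∫sin(nπx/a)·cos(nπx/a) dx = 0.
State is unnormalized: ∫|ψ|² dx = 3.5300, and ∫ψ*·(−ħ²/2m · ψ'') dx = 0.34949, so ⟨T⟩ = 0.34949 / 3.5300.
⟨T⟩ = 0.099006.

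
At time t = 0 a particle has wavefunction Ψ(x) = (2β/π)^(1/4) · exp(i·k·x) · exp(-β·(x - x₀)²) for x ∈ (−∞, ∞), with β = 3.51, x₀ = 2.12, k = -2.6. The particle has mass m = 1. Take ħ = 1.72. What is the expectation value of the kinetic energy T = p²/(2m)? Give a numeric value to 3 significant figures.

T = −(ħ²/2m) d²/dx², so ⟨T⟩ = −(ħ²/2m) ∫ Ψ*·Ψ'' dx; with m = 1.
Gaussian moments (u = x − x₀): ∫u^(2j)·e^(−2βu²) du = (2j−1)!!/(4β)^j · √(π/(2β)), odd powers integrate to 0; here √(π/(2β)) = 0.66897. Derivatives: Ψ′ = (ik − 2βu)·Ψ, Ψ″ = ((ik − 2βu)² − 2β)·Ψ; the odd-in-u pieces drop out.
⟨T⟩ = 15.191.

15.2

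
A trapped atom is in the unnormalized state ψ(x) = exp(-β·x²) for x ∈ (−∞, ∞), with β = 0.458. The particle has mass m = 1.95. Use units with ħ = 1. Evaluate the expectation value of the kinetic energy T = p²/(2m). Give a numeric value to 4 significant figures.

0.1174

T = −(ħ²/2m) d²/dx², so ⟨T⟩ = −(ħ²/2m) ∫ ψ*·ψ'' dx / ∫|ψ|² dx; with m = 1.95.
Gaussian moments: ∫x^(2j)·e^(−2βx²) dx = (2j−1)!!/(4β)^j · √(π/(2β)), odd powers integrate to 0; here √(π/(2β)) = 1.8519. Derivatives: d/dx e^(−βx²) = −2βx·e^(−βx²), d²/dx² e^(−βx²) = (4β²x² − 2β)·e^(−βx²).
State is unnormalized: ∫|ψ|² dx = 1.8519, and ∫ψ*·(−ħ²/2m · ψ'') dx = 0.21748, so ⟨T⟩ = 0.21748 / 1.8519.
⟨T⟩ = 0.11744.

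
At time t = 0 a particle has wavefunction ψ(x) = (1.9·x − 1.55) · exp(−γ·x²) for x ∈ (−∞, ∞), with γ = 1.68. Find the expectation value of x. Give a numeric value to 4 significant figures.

⟨x⟩ = ∫ x·|ψ|² dx / ∫|ψ|² dx (integrals over the domain).
Expand each integrand as polynomial × e^(−2γx²) and use ∫x^(2j)·e^(−2γx²) dx = (2j−1)!!/(4γ)^j · √(π/(2γ)), odd powers → 0; here √(π/(2γ)) = 0.96695.
State is unnormalized: ∫|ψ|² dx = 2.8426, and ∫ψ*·x·ψ dx = -0.84752, so ⟨x⟩ = -0.84752 / 2.8426.
⟨x⟩ = -0.29816.

-0.2982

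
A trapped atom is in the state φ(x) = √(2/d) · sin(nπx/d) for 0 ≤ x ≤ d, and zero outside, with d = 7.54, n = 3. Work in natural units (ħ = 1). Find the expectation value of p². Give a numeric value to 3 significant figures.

p² φ = −ħ² d²φ/dx²; ⟨p²⟩ = −ħ² ∫ φ*·φ'' dx.
d/dx sin(nπx/d) = (nπ/d)·cos(nπx/d) and d²/dx² sin(nπx/d) = −(nπ/d)²·sin(nπx/d); on 0 ≤ x ≤ d, ∫sin²(nπx/d) dx = d/2 and ∫sin(nπx/d)·cos(nπx/d) dx = 0.
⟨p²⟩ = 1.5624.

1.56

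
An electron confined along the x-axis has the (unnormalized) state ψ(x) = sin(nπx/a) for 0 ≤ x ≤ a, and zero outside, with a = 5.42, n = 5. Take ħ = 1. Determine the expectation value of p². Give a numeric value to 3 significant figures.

p² ψ = −ħ² d²ψ/dx²; ⟨p²⟩ = −ħ² ∫ ψ*·ψ'' dx / ∫|ψ|² dx.
d/dx sin(nπx/a) = (nπ/a)·cos(nπx/a) and d²/dx² sin(nπx/a) = −(nπ/a)²·sin(nπx/a); on 0 ≤ x ≤ a, ∫sin²(nπx/a) dx = a/2 and ∫sin(nπx/a)·cos(nπx/a) dx = 0.
State is unnormalized: ∫|ψ|² dx = 2.7100, and ∫ψ*·(−ħ² ψ'') dx = 22.762, so ⟨p²⟩ = 22.762 / 2.7100.
⟨p²⟩ = 8.3993.

8.40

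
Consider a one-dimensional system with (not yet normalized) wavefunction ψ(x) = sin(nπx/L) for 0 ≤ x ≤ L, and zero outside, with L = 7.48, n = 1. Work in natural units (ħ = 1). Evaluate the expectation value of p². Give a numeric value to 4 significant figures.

p² ψ = −ħ² d²ψ/dx²; ⟨p²⟩ = −ħ² ∫ ψ*·ψ'' dx / ∫|ψ|² dx.
d/dx sin(nπx/L) = (nπ/L)·cos(nπx/L) and d²/dx² sin(nπx/L) = −(nπ/L)²·sin(nπx/L); on 0 ≤ x ≤ L, ∫sin²(nπx/L) dx = L/2 and ∫sin(nπx/L)·cos(nπx/L) dx = 0.
State is unnormalized: ∫|ψ|² dx = 3.7400, and ∫ψ*·(−ħ² ψ'') dx = 0.65973, so ⟨p²⟩ = 0.65973 / 3.7400.
⟨p²⟩ = 0.17640.

0.1764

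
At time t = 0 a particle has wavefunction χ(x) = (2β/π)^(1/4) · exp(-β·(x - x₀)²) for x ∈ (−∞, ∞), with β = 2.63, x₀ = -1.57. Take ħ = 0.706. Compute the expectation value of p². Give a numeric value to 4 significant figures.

1.311

p² χ = −ħ² d²χ/dx²; ⟨p²⟩ = −ħ² ∫ χ*·χ'' dx.
Gaussian moments (u = x − x₀): ∫u^(2j)·e^(−2βu²) du = (2j−1)!!/(4β)^j · √(π/(2β)), odd powers integrate to 0; here √(π/(2β)) = 0.77283. Derivatives: d/dx e^(−βu²) = −2βu·e^(−βu²), d²/dx² e^(−βu²) = (4β²u² − 2β)·e^(−βu²).
⟨p²⟩ = 1.3109.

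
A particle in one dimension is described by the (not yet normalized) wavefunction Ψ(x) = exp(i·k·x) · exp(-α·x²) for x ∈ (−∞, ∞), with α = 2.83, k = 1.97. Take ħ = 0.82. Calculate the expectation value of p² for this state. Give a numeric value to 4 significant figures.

p² Ψ = −ħ² d²Ψ/dx²; ⟨p²⟩ = −ħ² ∫ Ψ*·Ψ'' dx / ∫|Ψ|² dx.
Gaussian moments: ∫x^(2j)·e^(−2αx²) dx = (2j−1)!!/(4α)^j · √(π/(2α)), odd powers integrate to 0; here √(π/(2α)) = 0.74502. Derivatives: Ψ′ = (ik − 2αx)·Ψ, Ψ″ = ((ik − 2αx)² − 2α)·Ψ; the odd-in-x pieces drop out.
State is unnormalized: ∫|Ψ|² dx = 0.74502, and ∫Ψ*·(−ħ² Ψ'') dx = 3.3618, so ⟨p²⟩ = 3.3618 / 0.74502.
⟨p²⟩ = 4.5124.

4.512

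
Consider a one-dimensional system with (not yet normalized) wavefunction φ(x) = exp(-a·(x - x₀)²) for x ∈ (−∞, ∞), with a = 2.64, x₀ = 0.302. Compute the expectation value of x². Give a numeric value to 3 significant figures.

⟨x²⟩ = ∫ x²·|φ|² dx / ∫|φ|² dx (integrals over the domain).
Gaussian moments (u = x − x₀): ∫u^(2j)·e^(−2au²) du = (2j−1)!!/(4a)^j · √(π/(2a)), odd powers integrate to 0; here √(π/(2a)) = 0.77136.
State is unnormalized: ∫|φ|² dx = 0.77136, and ∫φ*·x²·φ dx = 0.14340, so ⟨x²⟩ = 0.14340 / 0.77136.
⟨x²⟩ = 0.18590.

0.186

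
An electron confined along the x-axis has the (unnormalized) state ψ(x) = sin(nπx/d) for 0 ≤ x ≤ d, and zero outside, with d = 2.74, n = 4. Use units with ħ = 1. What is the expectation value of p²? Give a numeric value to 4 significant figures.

p² ψ = −ħ² d²ψ/dx²; ⟨p²⟩ = −ħ² ∫ ψ*·ψ'' dx / ∫|ψ|² dx.
d/dx sin(nπx/d) = (nπ/d)·cos(nπx/d) and d²/dx² sin(nπx/d) = −(nπ/d)²·sin(nπx/d); on 0 ≤ x ≤ d, ∫sin²(nπx/d) dx = d/2 and ∫sin(nπx/d)·cos(nπx/d) dx = 0.
State is unnormalized: ∫|ψ|² dx = 1.3700, and ∫ψ*·(−ħ² ψ'') dx = 28.816, so ⟨p²⟩ = 28.816 / 1.3700.
⟨p²⟩ = 21.034.

21.03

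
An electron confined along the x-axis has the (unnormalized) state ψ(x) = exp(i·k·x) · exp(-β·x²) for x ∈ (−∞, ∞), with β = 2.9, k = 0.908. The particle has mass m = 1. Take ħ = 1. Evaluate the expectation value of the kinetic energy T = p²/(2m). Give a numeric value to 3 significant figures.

T = −(ħ²/2m) d²/dx², so ⟨T⟩ = −(ħ²/2m) ∫ ψ*·ψ'' dx / ∫|ψ|² dx; with m = 1.
Gaussian moments: ∫x^(2j)·e^(−2βx²) dx = (2j−1)!!/(4β)^j · √(π/(2β)), odd powers integrate to 0; here √(π/(2β)) = 0.73597. Derivatives: ψ′ = (ik − 2βx)·ψ, ψ″ = ((ik − 2βx)² − 2β)·ψ; the odd-in-x pieces drop out.
State is unnormalized: ∫|ψ|² dx = 0.73597, and ∫ψ*·(−ħ²/2m · ψ'') dx = 1.3705, so ⟨T⟩ = 1.3705 / 0.73597.
⟨T⟩ = 1.8622.

1.86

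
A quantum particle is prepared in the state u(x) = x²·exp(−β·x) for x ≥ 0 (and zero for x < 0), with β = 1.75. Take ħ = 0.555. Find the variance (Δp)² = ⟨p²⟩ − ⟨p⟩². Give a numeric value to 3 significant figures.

Compute ⟨p⟩ and ⟨p²⟩ separately; (Δp)² = ⟨p²⟩ − ⟨p⟩².
Differentiate x²·exp(−β·x) with the product rule; every integrand then reduces to terms xʲ·e^(−2βx) on [0, ∞), with ∫₀^∞ xʲ·e^(−2βx) dx = j!/(2β)^(j+1).
Normalization: ∫|u|² dx = 0.045695.
⟨p⟩ = 0.0000 and ⟨p²⟩ = 0.31444.
(Δp)² = 0.31444 − (0.0000)² = 0.31444.

0.314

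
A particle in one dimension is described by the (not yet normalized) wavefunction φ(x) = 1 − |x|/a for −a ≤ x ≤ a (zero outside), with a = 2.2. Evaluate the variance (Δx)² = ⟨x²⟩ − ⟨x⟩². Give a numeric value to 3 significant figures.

Compute ⟨x⟩ and ⟨x²⟩ separately, then (Δx)² = ⟨x²⟩ − ⟨x⟩².
φ is even, so ∫ over [−a, a] = 2∫₀ᵃ with φ = 1 − x/a there: ∫₀ᵃ (1 − x/a)² dx = a/3, ∫₀ᵃ x²(1 − x/a)² dx = a³/30, ∫₀ᵃ x⁴(1 − x/a)² dx = a⁵/105.
Normalization: ∫|φ|² dx = 1.4667.
⟨x⟩ = 0.0000 and ⟨x²⟩ = 0.48400.
(Δx)² = 0.48400 − (0.0000)² = 0.48400.

0.484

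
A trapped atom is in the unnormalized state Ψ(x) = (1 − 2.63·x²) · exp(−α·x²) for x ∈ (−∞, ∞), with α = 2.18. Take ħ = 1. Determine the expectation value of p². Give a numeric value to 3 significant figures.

7.29

p² Ψ = −ħ² d²Ψ/dx²; ⟨p²⟩ = −ħ² ∫ Ψ*·Ψ'' dx / ∫|Ψ|² dx.
Expand each integrand as polynomial × e^(−2αx²) and use ∫x^(2j)·e^(−2αx²) dx = (2j−1)!!/(4α)^j · √(π/(2α)), odd powers → 0; here √(π/(2α)) = 0.84885. Differentiate with the product rule, d/dx e^(−αx²) = −2αx·e^(−αx²).
State is unnormalized: ∫|Ψ|² dx = 0.56846, and ∫Ψ*·(−ħ² Ψ'') dx = 4.1451, so ⟨p²⟩ = 4.1451 / 0.56846.
⟨p²⟩ = 7.2917.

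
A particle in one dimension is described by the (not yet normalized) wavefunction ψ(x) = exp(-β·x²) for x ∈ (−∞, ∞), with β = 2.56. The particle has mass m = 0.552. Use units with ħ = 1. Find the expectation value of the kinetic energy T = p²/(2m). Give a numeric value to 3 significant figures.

T = −(ħ²/2m) d²/dx², so ⟨T⟩ = −(ħ²/2m) ∫ ψ*·ψ'' dx / ∫|ψ|² dx; with m = 0.552.
Gaussian moments: ∫x^(2j)·e^(−2βx²) dx = (2j−1)!!/(4β)^j · √(π/(2β)), odd powers integrate to 0; here √(π/(2β)) = 0.78332. Derivatives: d/dx e^(−βx²) = −2βx·e^(−βx²), d²/dx² e^(−βx²) = (4β²x² − 2β)·e^(−βx²).
State is unnormalized: ∫|ψ|² dx = 0.78332, and ∫ψ*·(−ħ²/2m · ψ'') dx = 1.8164, so ⟨T⟩ = 1.8164 / 0.78332.
⟨T⟩ = 2.3188.

2.32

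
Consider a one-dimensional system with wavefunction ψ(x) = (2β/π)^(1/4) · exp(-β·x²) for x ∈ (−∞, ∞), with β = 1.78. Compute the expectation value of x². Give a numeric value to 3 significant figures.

⟨x²⟩ = ∫ x²·|ψ|² dx (integrals over the domain).
Gaussian moments: ∫x^(2j)·e^(−2βx²) dx = (2j−1)!!/(4β)^j · √(π/(2β)), odd powers integrate to 0; here √(π/(2β)) = 0.93940.
⟨x²⟩ = 0.14045.

0.140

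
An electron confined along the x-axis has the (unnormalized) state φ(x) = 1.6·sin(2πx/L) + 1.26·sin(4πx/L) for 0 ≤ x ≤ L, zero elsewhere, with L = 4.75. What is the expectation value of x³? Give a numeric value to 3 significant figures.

⟨x³⟩ = ∫ x³·|φ|² dx / ∫|φ|² dx (integrals over the domain).
On 0 ≤ x ≤ L (j ≠ l): ∫sin²(jπx/L) dx = L/2, ∫sin(jπx/L)·sin(lπx/L) dx = 0; diagonal moments ∫x·sin²(jπx/L) dx = L²/4, ∫x²·sin²(jπx/L) dx = L³·(1/6 − 1/(4j²π²)); cross terms ∫x·sin(jπx/L)·sin(lπx/L) dx = 0 for j + l even and −4jlL²/(π²(j² − l²)²) for j + l odd, ∫x²·sin(jπx/L)·sin(lπx/L) dx = (−1)^(j+l)·4jlL³/(π²(j² − l²)²); higher powers the same way via product-to-sum and parts.
State is unnormalized: ∫|φ|² dx = 9.8506, and ∫φ*·x³·φ dx = 318.95, so ⟨x³⟩ = 318.95 / 9.8506.
⟨x³⟩ = 32.379.

32.4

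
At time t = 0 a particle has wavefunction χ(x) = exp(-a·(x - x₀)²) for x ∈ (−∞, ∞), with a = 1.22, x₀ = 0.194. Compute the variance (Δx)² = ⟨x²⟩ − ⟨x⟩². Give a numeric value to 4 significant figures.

0.2049

Compute ⟨x⟩ and ⟨x²⟩ separately, then (Δx)² = ⟨x²⟩ − ⟨x⟩².
Gaussian moments (u = x − x₀): ∫u^(2j)·e^(−2au²) du = (2j−1)!!/(4a)^j · √(π/(2a)), odd powers integrate to 0; here √(π/(2a)) = 1.1347.
Normalization: ∫|χ|² dx = 1.1347.
⟨x⟩ = 0.19400 and ⟨x²⟩ = 0.24255.
(Δx)² = 0.24255 − (0.19400)² = 0.20492.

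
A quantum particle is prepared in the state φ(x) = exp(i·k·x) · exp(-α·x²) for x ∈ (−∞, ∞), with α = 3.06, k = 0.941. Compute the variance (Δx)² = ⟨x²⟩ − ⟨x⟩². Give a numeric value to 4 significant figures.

Compute ⟨x⟩ and ⟨x²⟩ separately, then (Δx)² = ⟨x²⟩ − ⟨x⟩².
Gaussian moments: ∫x^(2j)·e^(−2αx²) dx = (2j−1)!!/(4α)^j · √(π/(2α)), odd powers integrate to 0; here √(π/(2α)) = 0.71647.
Normalization: ∫|φ|² dx = 0.71647.
⟨x⟩ = 0.0000 and ⟨x²⟩ = 0.081699.
(Δx)² = 0.081699 − (0.0000)² = 0.081699.

0.08170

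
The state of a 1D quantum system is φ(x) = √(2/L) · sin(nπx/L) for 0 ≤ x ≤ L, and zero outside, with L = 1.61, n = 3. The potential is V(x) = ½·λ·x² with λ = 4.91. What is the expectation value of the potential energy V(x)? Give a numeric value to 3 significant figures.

⟨V⟩ = ∫ V(x)·|φ|² dx.
With sin²θ = (1 − cos2θ)/2 on 0 ≤ x ≤ L: ∫sin²(nπx/L) dx = L/2, ∫x·sin²(nπx/L) dx = L²/4, ∫x²·sin²(nπx/L) dx = L³·(1/6 − 1/(4n²π²)); higher powers xᵏ the same way, integrating xᵏ·cos(2nπx/L) by parts.
⟨V⟩ = 2.0854.

2.09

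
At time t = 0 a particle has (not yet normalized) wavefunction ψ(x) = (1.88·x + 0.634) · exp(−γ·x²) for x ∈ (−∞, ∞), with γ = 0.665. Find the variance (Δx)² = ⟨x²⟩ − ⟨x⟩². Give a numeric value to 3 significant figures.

0.685

Compute ⟨x⟩ and ⟨x²⟩ separately, then (Δx)² = ⟨x²⟩ − ⟨x⟩².
Expand each integrand as polynomial × e^(−2γx²) and use ∫x^(2j)·e^(−2γx²) dx = (2j−1)!!/(4γ)^j · √(π/(2γ)), odd powers → 0; here √(π/(2γ)) = 1.5369.
Normalization: ∫|ψ|² dx = 2.6599.
⟨x⟩ = 0.51782 and ⟨x²⟩ = 0.95319.
(Δx)² = 0.95319 − (0.51782)² = 0.68505.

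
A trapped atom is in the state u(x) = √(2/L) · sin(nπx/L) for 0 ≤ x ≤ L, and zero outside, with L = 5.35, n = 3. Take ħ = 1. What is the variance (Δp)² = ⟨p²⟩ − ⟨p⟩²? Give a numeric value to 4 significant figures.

3.103

Compute ⟨p⟩ and ⟨p²⟩ separately; (Δp)² = ⟨p²⟩ − ⟨p⟩².
d/dx sin(nπx/L) = (nπ/L)·cos(nπx/L) and d²/dx² sin(nπx/L) = −(nπ/L)²·sin(nπx/L); on 0 ≤ x ≤ L, ∫sin²(nπx/L) dx = L/2 and ∫sin(nπx/L)·cos(nπx/L) dx = 0.
⟨p⟩ = 0.0000 and ⟨p²⟩ = 3.1034.
(Δp)² = 3.1034 − (0.0000)² = 3.1034.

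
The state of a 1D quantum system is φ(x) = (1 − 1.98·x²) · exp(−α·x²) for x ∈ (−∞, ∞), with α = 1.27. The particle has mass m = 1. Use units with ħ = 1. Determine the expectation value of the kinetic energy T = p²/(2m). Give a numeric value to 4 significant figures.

2.670

T = −(ħ²/2m) d²/dx², so ⟨T⟩ = −(ħ²/2m) ∫ φ*·φ'' dx / ∫|φ|² dx; with m = 1.
Expand each integrand as polynomial × e^(−2αx²) and use ∫x^(2j)·e^(−2αx²) dx = (2j−1)!!/(4α)^j · √(π/(2α)), odd powers → 0; here √(π/(2α)) = 1.1121. Differentiate with the product rule, d/dx e^(−αx²) = −2αx·e^(−αx²).
State is unnormalized: ∫|φ|² dx = 0.75205, and ∫φ*·(−ħ²/2m · φ'') dx = 2.0077, so ⟨T⟩ = 2.0077 / 0.75205.
⟨T⟩ = 2.6696.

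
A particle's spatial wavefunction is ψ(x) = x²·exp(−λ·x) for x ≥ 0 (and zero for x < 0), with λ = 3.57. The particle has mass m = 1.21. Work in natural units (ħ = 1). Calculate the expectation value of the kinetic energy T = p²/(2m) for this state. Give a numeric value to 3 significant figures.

1.76

T = −(ħ²/2m) d²/dx², so ⟨T⟩ = −(ħ²/2m) ∫ ψ*·ψ'' dx / ∫|ψ|² dx; with m = 1.21.
Differentiate x²·exp(−λ·x) with the product rule; every integrand then reduces to terms xʲ·e^(−2λx) on [0, ∞), with ∫₀^∞ xʲ·e^(−2λx) dx = j!/(2λ)^(j+1).
State is unnormalized: ∫|ψ|² dx = 0.0012934, and ∫ψ*·(−ħ²/2m · ψ'') dx = 0.0022705, so ⟨T⟩ = 0.0022705 / 0.0012934.
⟨T⟩ = 1.7555.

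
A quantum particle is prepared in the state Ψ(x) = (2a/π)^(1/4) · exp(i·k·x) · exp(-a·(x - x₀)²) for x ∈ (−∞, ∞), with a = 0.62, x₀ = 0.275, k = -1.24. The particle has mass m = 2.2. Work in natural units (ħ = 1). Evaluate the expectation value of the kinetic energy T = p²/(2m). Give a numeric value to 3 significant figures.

0.490

T = −(ħ²/2m) d²/dx², so ⟨T⟩ = −(ħ²/2m) ∫ Ψ*·Ψ'' dx; with m = 2.2.
Gaussian moments (u = x − x₀): ∫u^(2j)·e^(−2au²) du = (2j−1)!!/(4a)^j · √(π/(2a)), odd powers integrate to 0; here √(π/(2a)) = 1.5917. Derivatives: Ψ′ = (ik − 2au)·Ψ, Ψ″ = ((ik − 2au)² − 2a)·Ψ; the odd-in-u pieces drop out.
⟨T⟩ = 0.49036.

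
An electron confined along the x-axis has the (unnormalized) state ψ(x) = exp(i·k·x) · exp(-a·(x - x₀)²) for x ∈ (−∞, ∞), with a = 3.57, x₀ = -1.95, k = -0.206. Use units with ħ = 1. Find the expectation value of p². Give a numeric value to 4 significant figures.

p² ψ = −ħ² d²ψ/dx²; ⟨p²⟩ = −ħ² ∫ ψ*·ψ'' dx / ∫|ψ|² dx.
Gaussian moments (u = x − x₀): ∫u^(2j)·e^(−2au²) du = (2j−1)!!/(4a)^j · √(π/(2a)), odd powers integrate to 0; here √(π/(2a)) = 0.66332. Derivatives: ψ′ = (ik − 2au)·ψ, ψ″ = ((ik − 2au)² − 2a)·ψ; the odd-in-u pieces drop out.
State is unnormalized: ∫|ψ|² dx = 0.66332, and ∫ψ*·(−ħ² ψ'') dx = 2.3962, so ⟨p²⟩ = 2.3962 / 0.66332.
⟨p²⟩ = 3.6124.

3.612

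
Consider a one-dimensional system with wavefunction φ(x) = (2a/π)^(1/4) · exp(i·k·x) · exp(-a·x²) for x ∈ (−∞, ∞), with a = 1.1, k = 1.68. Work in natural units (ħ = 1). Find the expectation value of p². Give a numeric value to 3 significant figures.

p² φ = −ħ² d²φ/dx²; ⟨p²⟩ = −ħ² ∫ φ*·φ'' dx.
Gaussian moments: ∫x^(2j)·e^(−2ax²) dx = (2j−1)!!/(4a)^j · √(π/(2a)), odd powers integrate to 0; here √(π/(2a)) = 1.1950. Derivatives: φ′ = (ik − 2ax)·φ, φ″ = ((ik − 2ax)² − 2a)·φ; the odd-in-x pieces drop out.
⟨p²⟩ = 3.9224.

3.92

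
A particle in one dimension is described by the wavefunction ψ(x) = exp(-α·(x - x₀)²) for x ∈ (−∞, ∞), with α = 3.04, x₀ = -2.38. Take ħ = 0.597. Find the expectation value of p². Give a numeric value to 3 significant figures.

p² ψ = −ħ² d²ψ/dx²; ⟨p²⟩ = −ħ² ∫ ψ*·ψ'' dx / ∫|ψ|² dx.
Gaussian moments (u = x − x₀): ∫u^(2j)·e^(−2αu²) du = (2j−1)!!/(4α)^j · √(π/(2α)), odd powers integrate to 0; here √(π/(2α)) = 0.71882. Derivatives: d/dx e^(−αu²) = −2αu·e^(−αu²), d²/dx² e^(−αu²) = (4α²u² − 2α)·e^(−αu²).
State is unnormalized: ∫|ψ|² dx = 0.71882, and ∫ψ*·(−ħ² ψ'') dx = 0.77883, so ⟨p²⟩ = 0.77883 / 0.71882.
⟨p²⟩ = 1.0835.

1.08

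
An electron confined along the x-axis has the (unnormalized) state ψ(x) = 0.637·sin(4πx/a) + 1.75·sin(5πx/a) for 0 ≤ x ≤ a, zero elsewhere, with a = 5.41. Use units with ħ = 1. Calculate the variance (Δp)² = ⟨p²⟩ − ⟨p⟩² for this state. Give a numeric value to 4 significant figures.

Compute ⟨p⟩ and ⟨p²⟩ separately; (Δp)² = ⟨p²⟩ − ⟨p⟩².
d²/dx² sin(jπx/a) = −(jπ/a)²·sin(jπx/a); on 0 ≤ x ≤ a, ∫sin²(jπx/a) dx = a/2 and ∫sin(jπx/a)·sin(lπx/a) dx = 0 for j ≠ l, so only diagonal terms survive in ∫|ψ|² and ∫ψ·ψ″; ∫ψ·ψ′ dx = [ψ²/2] between the walls = 0.
Normalization: ∫|ψ|² dx = 9.3817.
⟨p⟩ = 0.0000 and ⟨p²⟩ = 8.0753.
(Δp)² = 8.0753 − (0.0000)² = 8.0753.

8.075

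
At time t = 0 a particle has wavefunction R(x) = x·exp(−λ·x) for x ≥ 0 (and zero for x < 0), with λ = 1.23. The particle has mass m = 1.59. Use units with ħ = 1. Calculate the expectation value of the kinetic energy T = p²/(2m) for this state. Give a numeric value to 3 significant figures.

0.476

T = −(ħ²/2m) d²/dx², so ⟨T⟩ = −(ħ²/2m) ∫ R*·R'' dx / ∫|R|² dx; with m = 1.59.
Differentiate x·exp(−λ·x) with the product rule; every integrand then reduces to terms xʲ·e^(−2λx) on [0, ∞), with ∫₀^∞ xʲ·e^(−2λx) dx = j!/(2λ)^(j+1).
State is unnormalized: ∫|R|² dx = 0.13435, and ∫R*·(−ħ²/2m · R'') dx = 0.063916, so ⟨T⟩ = 0.063916 / 0.13435.
⟨T⟩ = 0.47575.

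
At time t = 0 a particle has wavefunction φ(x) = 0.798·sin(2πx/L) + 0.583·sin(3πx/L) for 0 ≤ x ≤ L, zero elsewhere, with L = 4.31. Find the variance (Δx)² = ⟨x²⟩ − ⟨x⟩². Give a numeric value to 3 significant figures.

Compute ⟨x⟩ and ⟨x²⟩ separately, then (Δx)² = ⟨x²⟩ − ⟨x⟩².
On 0 ≤ x ≤ L (j ≠ l): ∫sin²(jπx/L) dx = L/2, ∫sin(jπx/L)·sin(lπx/L) dx = 0; diagonal moments ∫x·sin²(jπx/L) dx = L²/4, ∫x²·sin²(jπx/L) dx = L³·(1/6 − 1/(4j²π²)); cross terms ∫x·sin(jπx/L)·sin(lπx/L) dx = 0 for j + l even and −4jlL²/(π²(j² − l²)²) for j + l odd, ∫x²·sin(jπx/L)·sin(lπx/L) dx = (−1)^(j+l)·4jlL³/(π²(j² − l²)²); higher powers the same way via product-to-sum and parts.
Normalization: ∫|φ|² dx = 2.1048.
⟨x⟩ = 1.3562 and ⟨x²⟩ = 2.5595.
(Δx)² = 2.5595 − (1.3562)² = 0.72019.

0.720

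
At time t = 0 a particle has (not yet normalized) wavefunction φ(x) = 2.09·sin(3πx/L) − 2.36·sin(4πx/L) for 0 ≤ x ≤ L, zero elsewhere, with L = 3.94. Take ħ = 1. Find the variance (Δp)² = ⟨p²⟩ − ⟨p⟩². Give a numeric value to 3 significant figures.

8.22

Compute ⟨p⟩ and ⟨p²⟩ separately; (Δp)² = ⟨p²⟩ − ⟨p⟩².
d²/dx² sin(jπx/L) = −(jπ/L)²·sin(jπx/L); on 0 ≤ x ≤ L, ∫sin²(jπx/L) dx = L/2 and ∫sin(jπx/L)·sin(lπx/L) dx = 0 for j ≠ l, so only diagonal terms survive in ∫|φ|² and ∫φ·φ″; ∫φ·φ′ dx = [φ²/2] between the walls = 0.
Normalization: ∫|φ|² dx = 19.577.
⟨p⟩ = 0.0000 and ⟨p²⟩ = 8.2163.
(Δp)² = 8.2163 − (0.0000)² = 8.2163.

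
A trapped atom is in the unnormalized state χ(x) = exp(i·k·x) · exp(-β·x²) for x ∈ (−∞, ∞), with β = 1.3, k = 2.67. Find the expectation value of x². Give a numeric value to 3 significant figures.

⟨x²⟩ = ∫ x²·|χ|² dx / ∫|χ|² dx (integrals over the domain).
Gaussian moments: ∫x^(2j)·e^(−2βx²) dx = (2j−1)!!/(4β)^j · √(π/(2β)), odd powers integrate to 0; here √(π/(2β)) = 1.0992.
State is unnormalized: ∫|χ|² dx = 1.0992, and ∫χ*·x²·χ dx = 0.21139, so ⟨x²⟩ = 0.21139 / 1.0992.
⟨x²⟩ = 0.19231.

0.192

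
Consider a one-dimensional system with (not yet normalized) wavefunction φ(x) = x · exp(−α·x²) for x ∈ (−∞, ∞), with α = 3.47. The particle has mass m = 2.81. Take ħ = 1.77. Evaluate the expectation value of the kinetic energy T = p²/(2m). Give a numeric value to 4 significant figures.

T = −(ħ²/2m) d²/dx², so ⟨T⟩ = −(ħ²/2m) ∫ φ*·φ'' dx / ∫|φ|² dx; with m = 2.81.
Expand each integrand as polynomial × e^(−2αx²) and use ∫x^(2j)·e^(−2αx²) dx = (2j−1)!!/(4α)^j · √(π/(2α)), odd powers → 0; here √(π/(2α)) = 0.67281. Differentiate with the product rule, d/dx e^(−αx²) = −2αx·e^(−αx²).
State is unnormalized: ∫|φ|² dx = 0.048474, and ∫φ*·(−ħ²/2m · φ'') dx = 0.28130, so ⟨T⟩ = 0.28130 / 0.048474.
⟨T⟩ = 5.8031.

5.803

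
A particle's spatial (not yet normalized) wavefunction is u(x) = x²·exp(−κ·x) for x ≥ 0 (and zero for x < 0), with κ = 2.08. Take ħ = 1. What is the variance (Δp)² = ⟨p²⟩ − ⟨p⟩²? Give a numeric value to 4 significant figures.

Compute ⟨p⟩ and ⟨p²⟩ separately; (Δp)² = ⟨p²⟩ − ⟨p⟩².
Differentiate x²·exp(−κ·x) with the product rule; every integrand then reduces to terms xʲ·e^(−2κx) on [0, ∞), with ∫₀^∞ xʲ·e^(−2κx) dx = j!/(2κ)^(j+1).
Normalization: ∫|u|² dx = 0.019264.
⟨p⟩ = 0.0000 and ⟨p²⟩ = 1.4421.
(Δp)² = 1.4421 − (0.0000)² = 1.4421.

1.442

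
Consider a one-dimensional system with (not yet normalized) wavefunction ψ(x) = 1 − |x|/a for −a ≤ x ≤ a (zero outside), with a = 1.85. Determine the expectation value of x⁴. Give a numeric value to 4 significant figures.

⟨x⁴⟩ = ∫ x⁴·|ψ|² dx / ∫|ψ|² dx (integrals over the domain).
ψ is even, so ∫ over [−a, a] = 2∫₀ᵃ with ψ = 1 − x/a there: ∫₀ᵃ (1 − x/a)² dx = a/3, ∫₀ᵃ x²(1 − x/a)² dx = a³/30, ∫₀ᵃ x⁴(1 − x/a)² dx = a⁵/105.
State is unnormalized: ∫|ψ|² dx = 1.2333, and ∫ψ*·x⁴·ψ dx = 0.41276, so ⟨x⁴⟩ = 0.41276 / 1.2333.
⟨x⁴⟩ = 0.33467.

0.3347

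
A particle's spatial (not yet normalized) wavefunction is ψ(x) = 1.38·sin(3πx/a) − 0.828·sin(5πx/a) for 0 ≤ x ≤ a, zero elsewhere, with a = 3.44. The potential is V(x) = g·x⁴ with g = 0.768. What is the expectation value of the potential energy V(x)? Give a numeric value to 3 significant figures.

⟨V⟩ = ∫ V(x)·|ψ|² dx / ∫|ψ|² dx.
On 0 ≤ x ≤ a (j ≠ l): ∫sin²(jπx/a) dx = a/2, ∫sin(jπx/a)·sin(lπx/a) dx = 0; diagonal moments ∫x·sin²(jπx/a) dx = a²/4, ∫x²·sin²(jπx/a) dx = a³·(1/6 − 1/(4j²π²)); cross terms ∫x·sin(jπx/a)·sin(lπx/a) dx = 0 for j + l even and −4jla²/(π²(j² − l²)²) for j + l odd, ∫x²·sin(jπx/a)·sin(lπx/a) dx = (−1)^(j+l)·4jla³/(π²(j² − l²)²); higher powers the same way via product-to-sum and parts.
State is unnormalized: ∫|ψ|² dx = 4.4548, and ∫ψ*·V(x)·ψ dx = 57.739, so ⟨V⟩ = 57.739 / 4.4548.
⟨V⟩ = 12.961.

13.0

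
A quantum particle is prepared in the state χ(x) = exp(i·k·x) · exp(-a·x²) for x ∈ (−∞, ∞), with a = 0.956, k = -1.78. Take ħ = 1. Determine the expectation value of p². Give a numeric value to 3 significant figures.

4.12

p² χ = −ħ² d²χ/dx²; ⟨p²⟩ = −ħ² ∫ χ*·χ'' dx / ∫|χ|² dx.
Gaussian moments: ∫x^(2j)·e^(−2ax²) dx = (2j−1)!!/(4a)^j · √(π/(2a)), odd powers integrate to 0; here √(π/(2a)) = 1.2818. Derivatives: χ′ = (ik − 2ax)·χ, χ″ = ((ik − 2ax)² − 2a)·χ; the odd-in-x pieces drop out.
State is unnormalized: ∫|χ|² dx = 1.2818, and ∫χ*·(−ħ² χ'') dx = 5.2868, so ⟨p²⟩ = 5.2868 / 1.2818.
⟨p²⟩ = 4.1244.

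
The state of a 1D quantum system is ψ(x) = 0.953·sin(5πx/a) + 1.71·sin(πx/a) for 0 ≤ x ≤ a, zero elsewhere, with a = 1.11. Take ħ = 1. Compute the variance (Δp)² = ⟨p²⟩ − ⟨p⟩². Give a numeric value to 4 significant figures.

53.57

Compute ⟨p⟩ and ⟨p²⟩ separately; (Δp)² = ⟨p²⟩ − ⟨p⟩².
d²/dx² sin(jπx/a) = −(jπ/a)²·sin(jπx/a); on 0 ≤ x ≤ a, ∫sin²(jπx/a) dx = a/2 and ∫sin(jπx/a)·sin(lπx/a) dx = 0 for j ≠ l, so only diagonal terms survive in ∫|ψ|² and ∫ψ·ψ″; ∫ψ·ψ′ dx = [ψ²/2] between the walls = 0.
Normalization: ∫|ψ|² dx = 2.1269.
⟨p⟩ = 0.0000 and ⟨p²⟩ = 53.571.
(Δp)² = 53.571 − (0.0000)² = 53.571.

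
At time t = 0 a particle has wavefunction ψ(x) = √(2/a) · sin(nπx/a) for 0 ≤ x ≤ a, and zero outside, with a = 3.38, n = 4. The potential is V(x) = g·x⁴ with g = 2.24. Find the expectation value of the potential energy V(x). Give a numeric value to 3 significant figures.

⟨V⟩ = ∫ V(x)·|ψ|² dx.
With sin²θ = (1 − cos2θ)/2 on 0 ≤ x ≤ a: ∫sin²(nπx/a) dx = a/2, ∫x·sin²(nπx/a) dx = a²/4, ∫x²·sin²(nπx/a) dx = a³·(1/6 − 1/(4n²π²)); higher powers xᵏ the same way, integrating xᵏ·cos(2nπx/a) by parts.
⟨V⟩ = 56.638.

56.6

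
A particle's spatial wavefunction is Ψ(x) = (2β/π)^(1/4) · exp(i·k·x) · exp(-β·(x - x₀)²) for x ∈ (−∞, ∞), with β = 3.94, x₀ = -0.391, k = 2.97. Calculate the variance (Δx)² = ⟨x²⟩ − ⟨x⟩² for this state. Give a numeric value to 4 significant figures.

0.06345

Compute ⟨x⟩ and ⟨x²⟩ separately, then (Δx)² = ⟨x²⟩ − ⟨x⟩².
Gaussian moments (u = x − x₀): ∫u^(2j)·e^(−2βu²) du = (2j−1)!!/(4β)^j · √(π/(2β)), odd powers integrate to 0; here √(π/(2β)) = 0.63141.
⟨x⟩ = -0.39100 and ⟨x²⟩ = 0.21633.
(Δx)² = 0.21633 − (-0.39100)² = 0.063452.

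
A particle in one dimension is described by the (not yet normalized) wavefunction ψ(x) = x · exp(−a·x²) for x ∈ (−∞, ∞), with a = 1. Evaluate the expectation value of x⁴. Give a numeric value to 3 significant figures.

⟨x⁴⟩ = ∫ x⁴·|ψ|² dx / ∫|ψ|² dx (integrals over the domain).
Expand each integrand as polynomial × e^(−2ax²) and use ∫x^(2j)·e^(−2ax²) dx = (2j−1)!!/(4a)^j · √(π/(2a)), odd powers → 0; here √(π/(2a)) = 1.2533.
State is unnormalized: ∫|ψ|² dx = 0.31333, and ∫ψ*·x⁴·ψ dx = 0.29375, so ⟨x⁴⟩ = 0.29375 / 0.31333.
⟨x⁴⟩ = 0.93750.

0.938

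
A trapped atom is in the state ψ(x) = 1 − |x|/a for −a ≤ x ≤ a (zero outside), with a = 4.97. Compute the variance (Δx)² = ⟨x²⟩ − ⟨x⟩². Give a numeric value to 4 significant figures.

2.470

Compute ⟨x⟩ and ⟨x²⟩ separately, then (Δx)² = ⟨x²⟩ − ⟨x⟩².
ψ is even, so ∫ over [−a, a] = 2∫₀ᵃ with ψ = 1 − x/a there: ∫₀ᵃ (1 − x/a)² dx = a/3, ∫₀ᵃ x²(1 − x/a)² dx = a³/30, ∫₀ᵃ x⁴(1 − x/a)² dx = a⁵/105.
Normalization: ∫|ψ|² dx = 3.3133.
⟨x⟩ = 0.0000 and ⟨x²⟩ = 2.4701.
(Δx)² = 2.4701 − (0.0000)² = 2.4701.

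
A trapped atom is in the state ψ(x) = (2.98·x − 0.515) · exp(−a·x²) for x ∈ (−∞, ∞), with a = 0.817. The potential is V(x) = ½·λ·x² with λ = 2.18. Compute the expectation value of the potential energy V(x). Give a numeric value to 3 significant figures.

0.941

⟨V⟩ = ∫ V(x)·|ψ|² dx / ∫|ψ|² dx.
Expand each integrand as polynomial × e^(−2ax²) and use ∫x^(2j)·e^(−2ax²) dx = (2j−1)!!/(4a)^j · √(π/(2a)), odd powers → 0; here √(π/(2a)) = 1.3866.
State is unnormalized: ∫|ψ|² dx = 4.1357, and ∫ψ*·V(x)·ψ dx = 3.8929, so ⟨V⟩ = 3.8929 / 4.1357.
⟨V⟩ = 0.94129.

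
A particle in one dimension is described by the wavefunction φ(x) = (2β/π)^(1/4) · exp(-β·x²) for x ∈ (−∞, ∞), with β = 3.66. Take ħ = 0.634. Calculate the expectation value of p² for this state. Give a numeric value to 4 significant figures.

p² φ = −ħ² d²φ/dx²; ⟨p²⟩ = −ħ² ∫ φ*·φ'' dx.
Gaussian moments: ∫x^(2j)·e^(−2βx²) dx = (2j−1)!!/(4β)^j · √(π/(2β)), odd powers integrate to 0; here √(π/(2β)) = 0.65512. Derivatives: d/dx e^(−βx²) = −2βx·e^(−βx²), d²/dx² e^(−βx²) = (4β²x² − 2β)·e^(−βx²).
⟨p²⟩ = 1.4712.

1.471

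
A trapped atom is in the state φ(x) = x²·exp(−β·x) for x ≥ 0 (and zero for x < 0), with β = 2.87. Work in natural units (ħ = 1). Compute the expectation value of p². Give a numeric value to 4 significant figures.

2.746

p² φ = −ħ² d²φ/dx²; ⟨p²⟩ = −ħ² ∫ φ*·φ'' dx / ∫|φ|² dx.
Differentiate x²·exp(−β·x) with the product rule; every integrand then reduces to terms xʲ·e^(−2βx) on [0, ∞), with ∫₀^∞ xʲ·e^(−2βx) dx = j!/(2β)^(j+1).
State is unnormalized: ∫|φ|² dx = 0.0038517, and ∫φ*·(−ħ² φ'') dx = 0.010575, so ⟨p²⟩ = 0.010575 / 0.0038517.
⟨p²⟩ = 2.7456.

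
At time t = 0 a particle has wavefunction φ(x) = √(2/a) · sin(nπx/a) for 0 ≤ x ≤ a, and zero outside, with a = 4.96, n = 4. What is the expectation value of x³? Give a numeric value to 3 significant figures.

⟨x³⟩ = ∫ x³·|φ|² dx (integrals over the domain).
With sin²θ = (1 − cos2θ)/2 on 0 ≤ x ≤ a: ∫sin²(nπx/a) dx = a/2, ∫x·sin²(nπx/a) dx = a²/4, ∫x²·sin²(nπx/a) dx = a³·(1/6 − 1/(4n²π²)); higher powers xᵏ the same way, integrating xᵏ·cos(2nπx/a) by parts.
⟨x³⟩ = 29.926.

29.9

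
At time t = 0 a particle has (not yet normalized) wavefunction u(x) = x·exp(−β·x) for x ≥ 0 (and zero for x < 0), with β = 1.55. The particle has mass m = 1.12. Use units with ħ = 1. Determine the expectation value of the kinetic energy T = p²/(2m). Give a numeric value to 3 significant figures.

1.07

T = −(ħ²/2m) d²/dx², so ⟨T⟩ = −(ħ²/2m) ∫ u*·u'' dx / ∫|u|² dx; with m = 1.12.
Differentiate x·exp(−β·x) with the product rule; every integrand then reduces to terms xʲ·e^(−2βx) on [0, ∞), with ∫₀^∞ xʲ·e^(−2βx) dx = j!/(2β)^(j+1).
State is unnormalized: ∫|u|² dx = 0.067134, and ∫u*·(−ħ²/2m · u'') dx = 0.072005, so ⟨T⟩ = 0.072005 / 0.067134.
⟨T⟩ = 1.0725.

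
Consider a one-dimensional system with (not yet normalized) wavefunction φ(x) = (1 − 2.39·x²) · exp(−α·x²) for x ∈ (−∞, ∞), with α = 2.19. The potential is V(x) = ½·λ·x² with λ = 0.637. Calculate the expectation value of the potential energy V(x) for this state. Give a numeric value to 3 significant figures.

0.0257

⟨V⟩ = ∫ V(x)·|φ|² dx / ∫|φ|² dx.
Expand each integrand as polynomial × e^(−2αx²) and use ∫x^(2j)·e^(−2αx²) dx = (2j−1)!!/(4α)^j · √(π/(2α)), odd powers → 0; here √(π/(2α)) = 0.84691.
State is unnormalized: ∫|φ|² dx = 0.57391, and ∫φ*·V(x)·φ dx = 0.014767, so ⟨V⟩ = 0.014767 / 0.57391.
⟨V⟩ = 0.025731.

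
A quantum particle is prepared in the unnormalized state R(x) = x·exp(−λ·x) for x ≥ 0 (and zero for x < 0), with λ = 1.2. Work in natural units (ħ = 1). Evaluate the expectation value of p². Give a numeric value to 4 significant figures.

1.440

p² R = −ħ² d²R/dx²; ⟨p²⟩ = −ħ² ∫ R*·R'' dx / ∫|R|² dx.
Differentiate x·exp(−λ·x) with the product rule; every integrand then reduces to terms xʲ·e^(−2λx) on [0, ∞), with ∫₀^∞ xʲ·e^(−2λx) dx = j!/(2λ)^(j+1).
State is unnormalized: ∫|R|² dx = 0.14468, and ∫R*·(−ħ² R'') dx = 0.20833, so ⟨p²⟩ = 0.20833 / 0.14468.
⟨p²⟩ = 1.4400.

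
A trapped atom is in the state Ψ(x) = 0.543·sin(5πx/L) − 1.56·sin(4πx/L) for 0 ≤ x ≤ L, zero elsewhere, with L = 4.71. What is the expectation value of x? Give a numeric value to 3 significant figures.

⟨x⟩ = ∫ x·|Ψ|² dx / ∫|Ψ|² dx (integrals over the domain).
On 0 ≤ x ≤ L (j ≠ l): ∫sin²(jπx/L) dx = L/2, ∫sin(jπx/L)·sin(lπx/L) dx = 0; diagonal moments ∫x·sin²(jπx/L) dx = L²/4, ∫x²·sin²(jπx/L) dx = L³·(1/6 − 1/(4j²π²)); cross terms ∫x·sin(jπx/L)·sin(lπx/L) dx = 0 for j + l even and −4jlL²/(π²(j² − l²)²) for j + l odd, ∫x²·sin(jπx/L)·sin(lπx/L) dx = (−1)^(j+l)·4jlL³/(π²(j² − l²)²); higher powers the same way via product-to-sum and parts.
State is unnormalized: ∫|Ψ|² dx = 6.4255, and ∫Ψ*·x·Ψ dx = 18.893, so ⟨x⟩ = 18.893 / 6.4255.
⟨x⟩ = 2.9403.

2.94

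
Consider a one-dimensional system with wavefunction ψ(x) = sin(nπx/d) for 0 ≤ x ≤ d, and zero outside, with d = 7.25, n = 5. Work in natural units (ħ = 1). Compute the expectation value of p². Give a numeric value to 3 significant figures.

4.69

p² ψ = −ħ² d²ψ/dx²; ⟨p²⟩ = −ħ² ∫ ψ*·ψ'' dx / ∫|ψ|² dx.
d/dx sin(nπx/d) = (nπ/d)·cos(nπx/d) and d²/dx² sin(nπx/d) = −(nπ/d)²·sin(nπx/d); on 0 ≤ x ≤ d, ∫sin²(nπx/d) dx = d/2 and ∫sin(nπx/d)·cos(nπx/d) dx = 0.
State is unnormalized: ∫|ψ|² dx = 3.6250, and ∫ψ*·(−ħ² ψ'') dx = 17.017, so ⟨p²⟩ = 17.017 / 3.6250.
⟨p²⟩ = 4.6942.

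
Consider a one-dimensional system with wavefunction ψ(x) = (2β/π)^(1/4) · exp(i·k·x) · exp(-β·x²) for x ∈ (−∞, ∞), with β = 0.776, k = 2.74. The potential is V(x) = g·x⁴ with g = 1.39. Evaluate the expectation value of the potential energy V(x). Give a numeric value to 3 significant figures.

⟨V⟩ = ∫ V(x)·|ψ|² dx.
Gaussian moments: ∫x^(2j)·e^(−2βx²) dx = (2j−1)!!/(4β)^j · √(π/(2β)), odd powers integrate to 0; here √(π/(2β)) = 1.4228.
⟨V⟩ = 0.43281.

0.433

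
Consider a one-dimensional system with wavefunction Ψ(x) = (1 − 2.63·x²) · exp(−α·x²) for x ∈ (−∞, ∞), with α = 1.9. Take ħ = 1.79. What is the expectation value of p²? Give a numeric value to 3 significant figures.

23.1

p² Ψ = −ħ² d²Ψ/dx²; ⟨p²⟩ = −ħ² ∫ Ψ*·Ψ'' dx / ∫|Ψ|² dx.
Expand each integrand as polynomial × e^(−2αx²) and use ∫x^(2j)·e^(−2αx²) dx = (2j−1)!!/(4α)^j · √(π/(2α)), odd powers → 0; here √(π/(2α)) = 0.90925. Differentiate with the product rule, d/dx e^(−αx²) = −2αx·e^(−αx²).
State is unnormalized: ∫|Ψ|² dx = 0.60661, and ∫Ψ*·(−ħ² Ψ'') dx = 14.006, so ⟨p²⟩ = 14.006 / 0.60661.
⟨p²⟩ = 23.090.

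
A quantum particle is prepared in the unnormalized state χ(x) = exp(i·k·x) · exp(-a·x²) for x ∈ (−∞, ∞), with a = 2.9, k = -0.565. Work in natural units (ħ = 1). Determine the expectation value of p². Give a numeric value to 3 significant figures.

p² χ = −ħ² d²χ/dx²; ⟨p²⟩ = −ħ² ∫ χ*·χ'' dx / ∫|χ|² dx.
Gaussian moments: ∫x^(2j)·e^(−2ax²) dx = (2j−1)!!/(4a)^j · √(π/(2a)), odd powers integrate to 0; here √(π/(2a)) = 0.73597. Derivatives: χ′ = (ik − 2ax)·χ, χ″ = ((ik − 2ax)² − 2a)·χ; the odd-in-x pieces drop out.
State is unnormalized: ∫|χ|² dx = 0.73597, and ∫χ*·(−ħ² χ'') dx = 2.3693, so ⟨p²⟩ = 2.3693 / 0.73597.
⟨p²⟩ = 3.2192.

3.22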